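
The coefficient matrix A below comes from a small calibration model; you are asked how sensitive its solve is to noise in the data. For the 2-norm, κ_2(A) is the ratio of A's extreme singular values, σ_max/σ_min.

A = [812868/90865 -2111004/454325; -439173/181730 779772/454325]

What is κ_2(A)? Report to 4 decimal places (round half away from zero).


M = AᵀA = [113435618625/1321031716 -15097560030/330257929; -15097560030/330257929 8103011616/330257929]. tr(M)=504663201/4571044, det(M)=19448100/1142761
eigenvalues of AᵀA: λ = (tr ± √(tr²−4·det))/2 = 441/4, 176400/1142761
σ_max=√(441/4)=(21/2), σ_min=√(176400/1142761)=(420/1069) → κ = 26.7250

26.7250


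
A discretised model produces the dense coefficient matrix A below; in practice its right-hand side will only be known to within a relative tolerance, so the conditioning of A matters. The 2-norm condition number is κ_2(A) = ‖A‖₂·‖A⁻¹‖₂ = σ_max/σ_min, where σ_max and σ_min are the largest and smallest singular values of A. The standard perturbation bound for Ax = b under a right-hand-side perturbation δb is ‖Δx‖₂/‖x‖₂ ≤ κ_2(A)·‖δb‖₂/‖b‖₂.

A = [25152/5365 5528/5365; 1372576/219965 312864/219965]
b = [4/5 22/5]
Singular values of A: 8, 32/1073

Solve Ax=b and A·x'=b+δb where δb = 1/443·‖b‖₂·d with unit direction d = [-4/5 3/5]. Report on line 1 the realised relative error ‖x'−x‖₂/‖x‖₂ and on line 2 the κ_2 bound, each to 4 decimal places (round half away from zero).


0.0050
0.6055

largest singular value 8, smallest 32/1073
condition number: 8 ÷ (32/1073) = 268.2500
bound on ‖Δx‖/‖x‖: κ·ε = 268.2500·1/443 = 0.6055
solve Ax = b  →  x = [-14.2332 65.5366]
2-norm of b is 4.4721; of x, 67.0644
re-solving with b+δb shifts x by Δx of norm 0.3385
realised ‖Δx‖/‖x‖ = 0.0050
realised/bound (from unrounded values) ≈ 0.0083


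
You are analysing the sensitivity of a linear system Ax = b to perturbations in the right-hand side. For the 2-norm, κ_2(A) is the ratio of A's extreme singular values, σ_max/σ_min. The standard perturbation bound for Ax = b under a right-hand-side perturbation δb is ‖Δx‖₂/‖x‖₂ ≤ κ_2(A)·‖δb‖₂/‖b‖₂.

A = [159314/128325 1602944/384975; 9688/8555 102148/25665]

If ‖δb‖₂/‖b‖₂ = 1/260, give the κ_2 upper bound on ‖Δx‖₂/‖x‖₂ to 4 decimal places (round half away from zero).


0.6127

form AᵀA = [55289956/19580625 568410976/58741875; 568410976/58741875 5846762896/176225625] with trace 10150996/281961 and determinant 1600/31329
eigenvalues of AᵀA: λ = (tr ± √(tr²−4·det))/2 = 36, 400/281961
κ = σ_max/σ_min = 6/(20/531) = 159.3000
worst-case relative error ≤ 159.3000 × 1/260 = 0.6127


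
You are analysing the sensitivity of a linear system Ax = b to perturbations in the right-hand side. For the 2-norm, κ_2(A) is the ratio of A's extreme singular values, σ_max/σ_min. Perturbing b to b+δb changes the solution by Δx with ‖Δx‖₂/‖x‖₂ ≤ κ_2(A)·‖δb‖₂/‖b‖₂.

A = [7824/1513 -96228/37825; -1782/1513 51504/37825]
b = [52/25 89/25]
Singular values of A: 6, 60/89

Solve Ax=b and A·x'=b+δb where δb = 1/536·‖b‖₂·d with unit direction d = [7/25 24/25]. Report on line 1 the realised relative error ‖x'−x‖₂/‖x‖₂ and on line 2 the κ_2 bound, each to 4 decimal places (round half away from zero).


largest singular value 6, smallest 60/89
κ = σ_max/σ_min = 6/(60/89) = 8.9000
worst-case relative error ≤ 8.9000 × 1/536 = 0.0166
solve Ax = b  →  x = [2.9392 5.1569]
2-norm of b is 4.1231; of x, 5.9357
with δb = [0.0022 0.0074], A·Δx = δb → ‖Δx‖ = 0.0114
relative error = 0.0019
realised/bound (from unrounded values) ≈ 0.1158

0.0019
0.0166


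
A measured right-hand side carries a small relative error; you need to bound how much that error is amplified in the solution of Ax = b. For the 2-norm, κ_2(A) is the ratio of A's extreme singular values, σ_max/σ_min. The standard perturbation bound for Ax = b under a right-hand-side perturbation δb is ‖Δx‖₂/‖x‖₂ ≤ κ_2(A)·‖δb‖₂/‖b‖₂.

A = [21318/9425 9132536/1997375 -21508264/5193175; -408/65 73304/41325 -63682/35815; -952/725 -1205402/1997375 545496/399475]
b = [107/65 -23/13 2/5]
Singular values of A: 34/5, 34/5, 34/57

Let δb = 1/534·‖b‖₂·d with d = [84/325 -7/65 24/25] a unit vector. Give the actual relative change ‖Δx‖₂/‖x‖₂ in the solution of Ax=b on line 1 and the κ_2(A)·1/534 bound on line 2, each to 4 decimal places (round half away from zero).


largest singular value 34/5, smallest 34/57
condition number: (34/5) ÷ (34/57) = 11.4000
κ_2(A)·‖δb‖/‖b‖ = 0.0213
solve Ax = b  →  x = [0.3093 1.2370 1.1371]
2-norm of b is 2.4495; of x, 1.7084
with δb = [0.0012 -0.0005 0.0044], A·Δx = δb → ‖Δx‖ = 0.0077
relative error = 0.0045
so the bound overstates the realised error by a factor of ≈ 4.7427 (computed from the unrounded values)

0.0045
0.0213


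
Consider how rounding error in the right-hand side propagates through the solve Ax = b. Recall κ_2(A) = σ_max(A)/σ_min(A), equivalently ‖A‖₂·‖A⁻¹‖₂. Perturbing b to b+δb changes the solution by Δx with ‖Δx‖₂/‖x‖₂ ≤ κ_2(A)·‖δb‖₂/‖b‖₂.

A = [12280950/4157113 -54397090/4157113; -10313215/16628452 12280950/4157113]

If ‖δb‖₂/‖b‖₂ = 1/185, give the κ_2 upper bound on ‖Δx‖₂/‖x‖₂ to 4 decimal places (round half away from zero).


1.6709

AᵀA = [1498816258225/164488647184 -832494898125/20561080898; -832494898125/20561080898 1850009002600/10280540449]; tr = 18500273825/97851664, det = 9150625/24462916
λ_max, λ_min = (18500273825/97851664 ± √342245805137853890625/9574948147568896)/2 = 3025/16, 12100/6115729
σ_max=√(3025/16)=(55/4), σ_min=√(12100/6115729)=(110/2473) → κ = 309.1250
perturbation bound = 309.1250·1/185 = 1.6709


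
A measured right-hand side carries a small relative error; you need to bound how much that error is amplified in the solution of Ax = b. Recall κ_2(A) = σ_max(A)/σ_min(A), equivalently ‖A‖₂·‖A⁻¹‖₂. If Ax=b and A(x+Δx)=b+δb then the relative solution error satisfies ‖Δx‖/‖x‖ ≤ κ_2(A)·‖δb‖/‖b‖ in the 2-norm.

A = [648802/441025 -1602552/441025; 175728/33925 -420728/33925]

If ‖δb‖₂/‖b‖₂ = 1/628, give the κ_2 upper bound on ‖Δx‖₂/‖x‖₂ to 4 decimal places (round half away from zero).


AᵀA = [9023551684/311204881 -21655252080/311204881; -21655252080/311204881 51973134976/311204881]; tr = 360927140/1841449, det = 614656/1841449
λ_max, λ_min = (360927140/1841449 ± √130263872957873424/3390934419601)/2 = 196, 3136/1841449
κ = σ_max/σ_min = 14/(56/1357) = 339.2500
perturbation bound = 339.2500·1/628 = 0.5402

0.5402


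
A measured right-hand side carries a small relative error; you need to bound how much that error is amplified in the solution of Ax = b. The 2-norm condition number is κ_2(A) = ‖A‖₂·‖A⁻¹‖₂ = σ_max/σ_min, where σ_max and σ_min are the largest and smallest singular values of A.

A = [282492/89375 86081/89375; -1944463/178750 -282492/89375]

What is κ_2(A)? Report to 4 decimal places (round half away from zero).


286.0000

AᵀA = [32801146229/255612500 2391718518/63903125; 2391718518/63903125 697693349/63903125]; tr = 284735357/2044900, det = 12117361/51122500
eigenvalues of AᵀA: λ = (tr ± √(tr²−4·det))/2 = 3481/25, 3481/2044900
σ_max=√(3481/25)=(59/5), σ_min=√(3481/2044900)=(59/1430) → κ = 286.0000


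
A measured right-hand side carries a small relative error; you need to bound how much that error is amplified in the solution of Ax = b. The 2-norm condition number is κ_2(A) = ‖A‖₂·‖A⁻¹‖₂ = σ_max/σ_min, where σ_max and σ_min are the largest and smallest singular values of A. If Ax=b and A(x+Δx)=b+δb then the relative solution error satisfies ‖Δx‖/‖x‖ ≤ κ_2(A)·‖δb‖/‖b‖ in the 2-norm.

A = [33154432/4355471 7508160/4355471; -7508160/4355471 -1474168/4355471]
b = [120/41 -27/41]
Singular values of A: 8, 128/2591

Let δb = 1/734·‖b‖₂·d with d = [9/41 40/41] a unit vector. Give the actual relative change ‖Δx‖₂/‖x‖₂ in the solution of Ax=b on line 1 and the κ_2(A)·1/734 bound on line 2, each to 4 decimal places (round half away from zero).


largest singular value 8, smallest 128/2591
κ = σ_max/σ_min = 8/(128/2591) = 161.9375
perturbation bound = 161.9375·1/734 = 0.2206
solve Ax = b  →  x = [0.3659 0.0823]
‖b‖₂ = 3.0000 and ‖x‖₂ = 0.3750
δb = ε·‖b‖·d = [0.0009 0.0040]; solving A·Δx = δb gives ‖Δx‖ = 0.0827
relative error = 0.2206
tightness: 0.2206 against a bound of 0.2206; the bound is attained (ratio 1)

0.2206
0.2206


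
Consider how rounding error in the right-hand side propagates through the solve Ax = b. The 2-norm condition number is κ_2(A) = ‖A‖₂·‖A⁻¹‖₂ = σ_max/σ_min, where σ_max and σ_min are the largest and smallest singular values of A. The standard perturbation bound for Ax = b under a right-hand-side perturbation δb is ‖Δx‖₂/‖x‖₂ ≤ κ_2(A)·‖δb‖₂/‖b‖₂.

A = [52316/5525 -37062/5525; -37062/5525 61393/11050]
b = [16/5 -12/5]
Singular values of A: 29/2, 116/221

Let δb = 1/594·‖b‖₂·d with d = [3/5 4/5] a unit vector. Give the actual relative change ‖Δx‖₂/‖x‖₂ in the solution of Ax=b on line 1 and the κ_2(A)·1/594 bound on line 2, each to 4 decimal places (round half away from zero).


0.0465
0.0465

σ_max = 29/2, σ_min = 116/221
κ_2(A) = (29/2) / (116/221) = 27.6250
κ_2(A)·‖δb‖/‖b‖ = 0.0465
solve Ax = b  →  x = [0.2207 -0.1655]
‖b‖₂ = 4.0000 and ‖x‖₂ = 0.2759
Δx = A⁻¹·δb where δb = 1/594·4.0000·d; ‖Δx‖ = 0.0128
realised ‖Δx‖/‖x‖ = 0.0465
realised/bound = 1 exactly: the bound is attained for this b and d


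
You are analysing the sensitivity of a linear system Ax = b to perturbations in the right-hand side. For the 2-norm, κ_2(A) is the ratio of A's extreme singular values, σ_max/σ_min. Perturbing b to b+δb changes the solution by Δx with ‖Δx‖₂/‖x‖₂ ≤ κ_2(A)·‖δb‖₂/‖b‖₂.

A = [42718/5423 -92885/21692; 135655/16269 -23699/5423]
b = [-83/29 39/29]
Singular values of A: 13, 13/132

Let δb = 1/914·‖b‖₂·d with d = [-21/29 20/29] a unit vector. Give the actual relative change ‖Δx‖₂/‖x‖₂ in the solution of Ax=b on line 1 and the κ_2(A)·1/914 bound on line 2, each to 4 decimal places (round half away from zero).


0.0012
0.1444

from the listed singular values, σ₁ = 13, σ_n = 13/132
κ = σ_max/σ_min = 13/(13/132) = 132.0000
κ_2(A)·‖δb‖/‖b‖ = 0.1444
solve Ax = b  →  x = [14.2670 26.9140]
2-norm of b is 3.1623; of x, 30.4616
δb = ε·‖b‖·d = [-0.0025 0.0024]; solving A·Δx = δb gives ‖Δx‖ = 0.0351
realised ‖Δx‖/‖x‖ = 0.0012
so the bound overstates the realised error by a factor of ≈ 125.2266 (computed from the unrounded values)


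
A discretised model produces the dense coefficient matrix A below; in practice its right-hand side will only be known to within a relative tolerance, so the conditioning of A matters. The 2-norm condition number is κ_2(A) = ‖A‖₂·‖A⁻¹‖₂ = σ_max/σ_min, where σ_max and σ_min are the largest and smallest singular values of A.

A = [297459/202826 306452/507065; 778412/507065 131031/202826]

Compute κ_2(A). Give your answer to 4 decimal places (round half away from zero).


269.0000

form AᵀA = [5512184761/1222900900 22967064/12229009; 22967064/12229009 957050401/1222900900] with trace 19139749/3618050 and determinant 279841/723610000
eigenvalues of AᵀA: λ = (tr ± √(tr²−4·det))/2 = 529/100, 529/7236100
so κ_2 = √((529/100) / (529/7236100)) = 269.0000


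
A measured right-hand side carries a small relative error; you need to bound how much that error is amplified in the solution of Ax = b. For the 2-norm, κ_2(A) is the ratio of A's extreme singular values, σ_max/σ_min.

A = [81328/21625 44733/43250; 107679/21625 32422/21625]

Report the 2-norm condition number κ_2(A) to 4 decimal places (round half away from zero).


M = AᵀA = [29134417/748225 8496306/748225; 8496306/748225 9929257/2992900]. tr(M)=5058677/119716, det(M)=28561/119716
char-poly roots: 169/4 and 169/29929
so κ_2 = √((169/4) / (169/29929)) = 86.5000

86.5000


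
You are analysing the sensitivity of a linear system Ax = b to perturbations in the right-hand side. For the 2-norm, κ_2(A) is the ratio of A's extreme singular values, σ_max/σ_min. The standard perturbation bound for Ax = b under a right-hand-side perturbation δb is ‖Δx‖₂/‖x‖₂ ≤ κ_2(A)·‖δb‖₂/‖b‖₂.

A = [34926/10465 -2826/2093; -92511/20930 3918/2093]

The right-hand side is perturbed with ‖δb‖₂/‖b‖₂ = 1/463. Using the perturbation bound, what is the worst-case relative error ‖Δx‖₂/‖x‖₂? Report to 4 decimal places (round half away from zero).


0.2782

M = AᵀA = [537503481/17522596 -55985985/4380649; -55985985/4380649 23337000/4380649]. tr(M)=3732849/103684, det(M)=2025/25921
char-poly roots: 36 and 225/103684
so κ_2 = √(36 / (225/103684)) = 128.8000
perturbation bound = 128.8000·1/463 = 0.2782


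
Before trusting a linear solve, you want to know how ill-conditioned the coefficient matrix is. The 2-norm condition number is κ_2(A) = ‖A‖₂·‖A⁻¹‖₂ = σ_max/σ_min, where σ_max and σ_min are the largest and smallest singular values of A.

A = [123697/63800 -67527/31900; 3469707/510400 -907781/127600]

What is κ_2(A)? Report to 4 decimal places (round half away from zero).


176.0000

form AᵀA = [20829003721/416813056 -5467242375/104203264; -5467242375/104203264 1435239481/26050816] with trace 52072337/495616 and determinant 2825761/7929856
eigenvalues of AᵀA: λ = (tr ± √(tr²−4·det))/2 = 1681/16, 1681/495616
so κ_2 = √((1681/16) / (1681/495616)) = 176.0000


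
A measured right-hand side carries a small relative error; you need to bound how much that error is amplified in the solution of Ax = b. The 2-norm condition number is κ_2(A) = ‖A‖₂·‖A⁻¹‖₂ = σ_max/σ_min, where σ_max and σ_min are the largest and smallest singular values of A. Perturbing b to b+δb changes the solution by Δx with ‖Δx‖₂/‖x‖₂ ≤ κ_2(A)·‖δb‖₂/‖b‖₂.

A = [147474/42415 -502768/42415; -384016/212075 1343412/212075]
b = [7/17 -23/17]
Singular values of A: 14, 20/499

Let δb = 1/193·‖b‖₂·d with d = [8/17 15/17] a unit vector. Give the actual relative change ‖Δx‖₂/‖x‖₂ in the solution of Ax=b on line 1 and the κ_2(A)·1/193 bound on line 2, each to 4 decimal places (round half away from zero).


0.0073
1.8098

from the listed singular values, σ₁ = 14, σ_n = 20/499
condition number: 14 ÷ (20/499) = 349.3000
bound on ‖Δx‖/‖x‖: κ·ε = 349.3000·1/193 = 1.8098
solve Ax = b  →  x = [-23.9320 -7.0546]
‖b‖₂ = 1.4142 and ‖x‖₂ = 24.9501
with δb = [0.0034 0.0065], A·Δx = δb → ‖Δx‖ = 0.1828
dividing the unrounded norms, ‖Δx‖/‖x‖ = 0.0073
so the bound overstates the realised error by a factor of ≈ 246.9934 (computed from the unrounded values)


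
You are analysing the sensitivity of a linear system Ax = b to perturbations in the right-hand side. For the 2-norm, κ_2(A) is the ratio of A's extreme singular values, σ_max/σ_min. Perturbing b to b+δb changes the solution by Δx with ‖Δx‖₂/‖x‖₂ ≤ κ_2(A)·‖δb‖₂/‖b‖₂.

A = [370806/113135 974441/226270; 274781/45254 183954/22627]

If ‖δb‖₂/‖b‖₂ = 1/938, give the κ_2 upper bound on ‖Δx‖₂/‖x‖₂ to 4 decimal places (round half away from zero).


form AᵀA = [8434613521/177156100 2811427632/44289025; 2811427632/44289025 14994611329/177156100] with trace 468584497/3543122 and determinant 6996025/28344976
char-poly roots: 529/4 and 13225/7086244
σ_max=√(529/4)=(23/2), σ_min=√(13225/7086244)=(115/2662) → κ = 266.2000
bound on ‖Δx‖/‖x‖: κ·ε = 266.2000·1/938 = 0.2838

0.2838


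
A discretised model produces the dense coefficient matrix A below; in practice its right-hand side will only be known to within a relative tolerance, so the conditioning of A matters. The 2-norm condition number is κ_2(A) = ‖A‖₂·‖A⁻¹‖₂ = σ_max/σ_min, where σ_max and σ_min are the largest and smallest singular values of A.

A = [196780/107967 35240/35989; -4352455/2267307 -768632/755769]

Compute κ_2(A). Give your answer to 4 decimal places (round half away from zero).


344.9250

M = AᵀA = [42830474425/6112581489 7614224360/2037527163; 7614224360/2037527163 1353691264/679175721]. tr(M)=190358809/21150801, det(M)=1600/2350089
char-poly roots: 9 and 1600/21150801
so κ_2 = √(9 / (1600/21150801)) = 344.9250


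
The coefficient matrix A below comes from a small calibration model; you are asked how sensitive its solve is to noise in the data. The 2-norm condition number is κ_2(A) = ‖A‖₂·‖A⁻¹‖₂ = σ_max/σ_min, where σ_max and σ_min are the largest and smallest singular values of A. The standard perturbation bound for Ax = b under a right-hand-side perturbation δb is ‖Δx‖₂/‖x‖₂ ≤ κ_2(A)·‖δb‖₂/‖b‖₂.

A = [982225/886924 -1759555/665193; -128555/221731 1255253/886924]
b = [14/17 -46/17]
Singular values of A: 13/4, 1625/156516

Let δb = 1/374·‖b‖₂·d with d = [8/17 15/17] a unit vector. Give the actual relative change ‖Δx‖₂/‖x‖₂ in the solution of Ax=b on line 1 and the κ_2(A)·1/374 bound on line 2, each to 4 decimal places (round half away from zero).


σ_max = 13/4, σ_min = 1625/156516
condition number: (13/4) ÷ (1625/156516) = 313.0320
worst-case relative error ≤ 313.0320 × 1/374 = 0.8370
solve Ax = b  →  x = [-177.5803 -74.6585]
‖b‖ = 2.8284, ‖x‖ = 192.6361
δb = ε·‖b‖·d = [0.0036 0.0067]; solving A·Δx = δb gives ‖Δx‖ = 0.7284
relative error = 0.0038
tightness: 0.0038 against a bound of 0.8370 (unrounded ratio ≈ 0.0045)

0.0038
0.8370


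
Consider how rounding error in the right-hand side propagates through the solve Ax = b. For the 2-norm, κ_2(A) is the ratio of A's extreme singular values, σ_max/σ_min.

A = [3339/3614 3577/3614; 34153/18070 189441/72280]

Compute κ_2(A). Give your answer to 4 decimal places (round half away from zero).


AᵀA = [4275593/966050 45351117/7728400; 45351117/7728400 242638249/30913600]; tr = 15178289/1236544, det = 1500625/4946176
char-poly roots: 49/4 and 30625/1236544
σ_max=√(49/4)=(7/2), σ_min=√(30625/1236544)=(175/1112) → κ = 22.2400

22.2400


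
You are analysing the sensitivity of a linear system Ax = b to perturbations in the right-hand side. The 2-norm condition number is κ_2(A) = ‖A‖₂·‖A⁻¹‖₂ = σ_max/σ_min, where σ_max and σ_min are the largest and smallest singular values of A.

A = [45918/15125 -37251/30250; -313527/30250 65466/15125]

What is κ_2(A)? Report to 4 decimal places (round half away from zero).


AᵀA = [170772849/1464100 -3557736/73205; -3557736/73205 29649321/1464100]; tr = 20042217/146410, det = 20820969/146410000
solving λ² − 20042217/146410·λ + 20820969/146410000 = 0 gives λ = 13689/100, 1521/1464100
κ = σ_max/σ_min = (117/10)/(39/1210) = 363.0000

363.0000


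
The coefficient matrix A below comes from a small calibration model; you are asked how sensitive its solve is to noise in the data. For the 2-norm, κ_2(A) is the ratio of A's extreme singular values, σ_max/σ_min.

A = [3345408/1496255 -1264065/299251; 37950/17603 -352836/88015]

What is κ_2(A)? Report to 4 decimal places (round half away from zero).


303.5000

M = AᵀA = [25680401604/2662044025 -1925935704/106481761; -1925935704/106481761 90279495009/2662044025]. tr(M)=401245317/9211225, det(M)=4743684/230280625
λ_max, λ_min = (401245317/9211225 ± √6439632527677041/3393866640025)/2 = 1089/25, 4356/9211225
κ = σ_max/σ_min = (33/5)/(66/3035) = 303.5000


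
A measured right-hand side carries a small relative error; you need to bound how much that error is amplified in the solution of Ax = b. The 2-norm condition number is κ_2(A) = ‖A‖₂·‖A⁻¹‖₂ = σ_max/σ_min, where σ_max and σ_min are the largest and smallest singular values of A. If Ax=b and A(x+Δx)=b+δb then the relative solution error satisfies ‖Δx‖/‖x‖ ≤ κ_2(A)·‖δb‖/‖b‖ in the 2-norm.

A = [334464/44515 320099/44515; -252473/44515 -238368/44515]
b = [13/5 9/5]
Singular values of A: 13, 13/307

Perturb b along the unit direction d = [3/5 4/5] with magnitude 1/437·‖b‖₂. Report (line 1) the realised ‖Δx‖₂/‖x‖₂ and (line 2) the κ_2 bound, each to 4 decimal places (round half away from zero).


largest singular value 13, smallest 13/307
condition number: 13 ÷ (13/307) = 307.0000
κ_2(A)·‖δb‖/‖b‖ = 0.7025
solve Ax = b  →  x = [-48.8037 51.3554]
‖b‖ = 3.1623, ‖x‖ = 70.8462
Δx = A⁻¹·δb where δb = 1/437·3.1623·d; ‖Δx‖ = 0.1709
relative error = 0.0024
tightness: 0.0024 against a bound of 0.7025 (unrounded ratio ≈ 0.0034)

0.0024
0.7025


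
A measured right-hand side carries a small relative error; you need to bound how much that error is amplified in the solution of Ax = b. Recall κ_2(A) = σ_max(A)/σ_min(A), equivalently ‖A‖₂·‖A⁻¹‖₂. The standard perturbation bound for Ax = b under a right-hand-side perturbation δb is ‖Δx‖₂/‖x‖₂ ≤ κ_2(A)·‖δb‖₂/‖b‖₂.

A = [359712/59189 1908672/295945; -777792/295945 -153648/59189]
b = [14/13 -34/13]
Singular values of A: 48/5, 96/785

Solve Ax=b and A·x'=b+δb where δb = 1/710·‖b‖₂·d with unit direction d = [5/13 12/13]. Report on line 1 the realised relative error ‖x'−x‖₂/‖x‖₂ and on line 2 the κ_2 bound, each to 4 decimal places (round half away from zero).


largest singular value 48/5, smallest 96/785
κ_2(A) = (48/5) / (96/785) = 78.5000
bound on ‖Δx‖/‖x‖: κ·ε = 78.5000·1/710 = 0.1106
solve Ax = b  →  x = [11.9864 -11.1279]
‖b‖ = 2.8284, ‖x‖ = 16.3555
with δb = [0.0015 0.0037], A·Δx = δb → ‖Δx‖ = 0.0326
relative error = 0.0020
realised/bound (from unrounded values) ≈ 0.0180

0.0020
0.1106


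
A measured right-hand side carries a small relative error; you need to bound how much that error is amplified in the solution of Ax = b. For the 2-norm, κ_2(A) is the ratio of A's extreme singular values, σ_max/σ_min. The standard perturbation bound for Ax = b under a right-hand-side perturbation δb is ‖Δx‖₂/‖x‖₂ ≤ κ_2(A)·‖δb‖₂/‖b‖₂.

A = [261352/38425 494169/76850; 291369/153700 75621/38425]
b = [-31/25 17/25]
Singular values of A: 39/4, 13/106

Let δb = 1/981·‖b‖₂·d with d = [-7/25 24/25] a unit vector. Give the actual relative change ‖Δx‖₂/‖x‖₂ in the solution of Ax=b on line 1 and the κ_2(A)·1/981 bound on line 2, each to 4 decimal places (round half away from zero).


0.0014
0.0810

from the listed singular values, σ₁ = 39/4, σ_n = 13/106
condition number: (39/4) ÷ (13/106) = 79.5000
bound on ‖Δx‖/‖x‖: κ·ε = 79.5000·1/981 = 0.0810
solve Ax = b  →  x = [-5.6976 5.8338]
‖b‖ = 1.4142, ‖x‖ = 8.1545
re-solving with b+δb shifts x by Δx of norm 0.0118
relative error = 0.0014
tightness: 0.0014 against a bound of 0.0810 (unrounded ratio ≈ 0.0178)


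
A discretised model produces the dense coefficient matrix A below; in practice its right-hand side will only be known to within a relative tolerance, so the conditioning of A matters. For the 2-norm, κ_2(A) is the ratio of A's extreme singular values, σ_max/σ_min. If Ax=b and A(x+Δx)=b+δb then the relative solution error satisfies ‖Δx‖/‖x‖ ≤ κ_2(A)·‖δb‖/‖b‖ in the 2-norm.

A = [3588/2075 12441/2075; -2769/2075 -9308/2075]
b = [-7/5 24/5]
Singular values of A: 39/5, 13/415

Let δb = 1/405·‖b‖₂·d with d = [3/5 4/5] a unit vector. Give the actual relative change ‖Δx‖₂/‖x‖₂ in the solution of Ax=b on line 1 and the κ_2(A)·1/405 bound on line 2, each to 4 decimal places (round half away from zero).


largest singular value 39/5, smallest 13/415
condition number: (39/5) ÷ (13/415) = 249.0000
worst-case relative error ≤ 249.0000 × 1/405 = 0.6148
solve Ax = b  →  x = [-92.0821 26.3231]
2-norm of b is 5.0000; of x, 95.7706
re-solving with b+δb shifts x by Δx of norm 0.3941
realised ‖Δx‖/‖x‖ = 0.0041
so the bound overstates the realised error by a factor of ≈ 149.4021 (computed from the unrounded values)

0.0041
0.6148


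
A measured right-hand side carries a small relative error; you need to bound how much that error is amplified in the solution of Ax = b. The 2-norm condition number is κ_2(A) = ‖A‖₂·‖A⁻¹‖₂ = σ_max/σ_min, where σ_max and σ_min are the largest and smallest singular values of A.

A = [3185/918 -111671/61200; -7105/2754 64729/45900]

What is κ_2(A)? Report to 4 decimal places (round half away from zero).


M = AᵀA = [70889525/3792258 -1008129479/101126880; -1008129479/101126880 7170848209/1348358400]. tr(M)=1008249529/41990400, det(M)=5764801/167961600
eigenvalues of AᵀA: λ = (tr ± √(tr²−4·det))/2 = 2401/100, 2401/1679616
κ = σ_max/σ_min = (49/10)/(49/1296) = 129.6000

129.6000


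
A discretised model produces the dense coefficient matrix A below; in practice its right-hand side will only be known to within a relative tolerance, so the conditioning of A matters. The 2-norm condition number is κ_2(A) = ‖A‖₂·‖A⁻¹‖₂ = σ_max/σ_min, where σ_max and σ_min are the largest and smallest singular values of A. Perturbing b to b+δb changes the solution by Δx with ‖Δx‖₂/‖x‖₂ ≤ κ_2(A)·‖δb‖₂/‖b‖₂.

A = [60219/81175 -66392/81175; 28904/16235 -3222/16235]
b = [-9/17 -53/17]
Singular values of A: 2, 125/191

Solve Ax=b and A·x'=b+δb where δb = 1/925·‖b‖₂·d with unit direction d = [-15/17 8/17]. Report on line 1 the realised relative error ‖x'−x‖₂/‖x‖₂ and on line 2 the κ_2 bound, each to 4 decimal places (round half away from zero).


0.0024
0.0033

σ_max = 2, σ_min = 125/191
κ = σ_max/σ_min = 2/(125/191) = 3.0560
κ_2(A)·‖δb‖/‖b‖ = 0.0033
solve Ax = b  →  x = [-1.8678 -1.0469]
2-norm of b is 3.1623; of x, 2.1412
Δx = A⁻¹·δb where δb = 1/925·3.1623·d; ‖Δx‖ = 0.0052
relative error = 0.0024
so the bound overstates the realised error by a factor of ≈ 1.3542 (computed from the unrounded values)


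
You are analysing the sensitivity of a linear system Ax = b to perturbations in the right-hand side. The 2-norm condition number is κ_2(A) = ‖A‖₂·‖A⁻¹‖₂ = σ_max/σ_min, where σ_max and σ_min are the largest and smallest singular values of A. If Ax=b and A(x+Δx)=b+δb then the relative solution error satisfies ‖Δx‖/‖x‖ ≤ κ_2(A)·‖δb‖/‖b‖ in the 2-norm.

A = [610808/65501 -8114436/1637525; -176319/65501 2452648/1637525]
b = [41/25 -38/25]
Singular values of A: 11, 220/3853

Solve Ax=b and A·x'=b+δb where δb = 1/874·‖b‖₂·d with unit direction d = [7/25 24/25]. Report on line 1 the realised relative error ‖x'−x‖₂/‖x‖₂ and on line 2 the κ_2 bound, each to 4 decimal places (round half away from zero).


from the listed singular values, σ₁ = 11, σ_n = 220/3853
κ_2(A) = 11 / (220/3853) = 192.6500
worst-case relative error ≤ 192.6500 × 1/874 = 0.2204
solve Ax = b  →  x = [-8.0813 -15.5388]
‖b‖₂ = 2.2361 and ‖x‖₂ = 17.5146
with δb = [0.0007 0.0025], A·Δx = δb → ‖Δx‖ = 0.0448
realised ‖Δx‖/‖x‖ = 0.0026
realised/bound (from unrounded values) ≈ 0.0116

0.0026
0.2204


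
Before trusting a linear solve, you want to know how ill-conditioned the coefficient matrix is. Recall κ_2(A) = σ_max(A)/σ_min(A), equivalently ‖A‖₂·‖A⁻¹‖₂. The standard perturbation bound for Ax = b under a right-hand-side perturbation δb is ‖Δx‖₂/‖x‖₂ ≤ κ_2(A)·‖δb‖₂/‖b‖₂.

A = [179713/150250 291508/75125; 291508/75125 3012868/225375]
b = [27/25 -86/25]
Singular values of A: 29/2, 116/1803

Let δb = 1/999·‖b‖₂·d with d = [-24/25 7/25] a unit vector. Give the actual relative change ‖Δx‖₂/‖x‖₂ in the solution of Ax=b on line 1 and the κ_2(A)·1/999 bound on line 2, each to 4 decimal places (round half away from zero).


σ_max = 29/2, σ_min = 116/1803
condition number: (29/2) ÷ (116/1803) = 225.3750
worst-case relative error ≤ 225.3750 × 1/999 = 0.2256
solve Ax = b  →  x = [29.7848 -8.9028]
2-norm of b is 3.6056; of x, 31.0869
Δx = A⁻¹·δb where δb = 1/999·3.6056·d; ‖Δx‖ = 0.0561
dividing the unrounded norms, ‖Δx‖/‖x‖ = 0.0018
tightness: 0.0018 against a bound of 0.2256 (unrounded ratio ≈ 0.0080)

0.0018
0.2256


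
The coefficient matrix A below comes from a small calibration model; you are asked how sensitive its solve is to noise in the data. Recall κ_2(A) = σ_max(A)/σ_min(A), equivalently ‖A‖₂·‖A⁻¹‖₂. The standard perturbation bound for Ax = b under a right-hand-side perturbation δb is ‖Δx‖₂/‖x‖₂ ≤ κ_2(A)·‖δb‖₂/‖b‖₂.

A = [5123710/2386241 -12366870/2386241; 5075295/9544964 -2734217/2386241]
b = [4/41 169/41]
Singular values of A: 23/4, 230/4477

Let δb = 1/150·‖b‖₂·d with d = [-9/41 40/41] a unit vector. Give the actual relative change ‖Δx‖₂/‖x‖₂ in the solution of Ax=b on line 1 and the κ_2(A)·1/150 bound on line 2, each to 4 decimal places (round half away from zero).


σ_max = 23/4, σ_min = 230/4477
condition number: (23/4) ÷ (230/4477) = 111.9250
worst-case relative error ≤ 111.9250 × 1/150 = 0.7462
solve Ax = b  →  x = [71.9385 29.7860]
2-norm of b is 4.1231; of x, 77.8611
δb = ε·‖b‖·d = [-0.0060 0.0268]; solving A·Δx = δb gives ‖Δx‖ = 0.5350
realised ‖Δx‖/‖x‖ = 0.0069
so the bound overstates the realised error by a factor of ≈ 108.5835 (computed from the unrounded values)

0.0069
0.7462


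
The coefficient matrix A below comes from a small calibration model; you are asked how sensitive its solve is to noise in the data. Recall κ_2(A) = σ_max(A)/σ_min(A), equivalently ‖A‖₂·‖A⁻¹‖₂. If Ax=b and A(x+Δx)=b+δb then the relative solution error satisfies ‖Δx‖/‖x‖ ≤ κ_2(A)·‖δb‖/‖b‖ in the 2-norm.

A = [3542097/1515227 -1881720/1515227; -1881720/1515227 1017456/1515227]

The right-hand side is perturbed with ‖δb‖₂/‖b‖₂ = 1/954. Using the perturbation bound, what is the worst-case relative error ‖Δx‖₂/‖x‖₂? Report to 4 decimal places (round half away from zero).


form AᵀA = [55665471681/7944335161 -29687896440/7944335161; -29687896440/7944335161 15834210624/7944335161] with trace 247403745/27489049 and determinant 20736/27489049
λ_max, λ_min = (247403745/27489049 ± √61206332988344769/755647814924401)/2 = 9, 2304/27489049
so κ_2 = √(9 / (2304/27489049)) = 327.6875
κ_2(A)·‖δb‖/‖b‖ = 0.3435

0.3435


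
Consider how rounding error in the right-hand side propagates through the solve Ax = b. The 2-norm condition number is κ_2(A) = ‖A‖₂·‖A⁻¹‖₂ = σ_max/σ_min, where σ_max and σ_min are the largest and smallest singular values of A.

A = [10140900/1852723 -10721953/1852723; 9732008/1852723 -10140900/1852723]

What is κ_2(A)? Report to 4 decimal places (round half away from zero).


275.3750

M = AᵀA = [234898730704/4081548769 -246636828900/4081548769; -246636828900/4081548769 258975183049/4081548769]. tr(M)=587246033/4853209, det(M)=937024/4853209
eigenvalues of AᵀA: λ = (tr ± √(tr²−4·det))/2 = 121, 7744/4853209
κ_2(A) = √(λ_max/λ_min) = √(121 / (7744/4853209)) = 275.3750


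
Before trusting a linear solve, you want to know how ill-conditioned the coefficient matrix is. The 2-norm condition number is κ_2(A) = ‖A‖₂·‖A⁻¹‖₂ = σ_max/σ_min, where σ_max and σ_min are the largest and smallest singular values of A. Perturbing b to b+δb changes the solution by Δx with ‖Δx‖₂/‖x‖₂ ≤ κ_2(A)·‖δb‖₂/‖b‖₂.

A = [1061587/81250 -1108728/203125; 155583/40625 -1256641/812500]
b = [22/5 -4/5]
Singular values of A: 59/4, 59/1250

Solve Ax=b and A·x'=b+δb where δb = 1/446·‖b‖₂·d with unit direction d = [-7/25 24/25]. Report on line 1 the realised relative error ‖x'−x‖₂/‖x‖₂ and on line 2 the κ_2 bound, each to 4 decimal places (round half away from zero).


0.0050
0.7007

σ_max = 59/4, σ_min = 59/1250
condition number: (59/4) ÷ (59/1250) = 312.5000
bound on ‖Δx‖/‖x‖: κ·ε = 312.5000·1/446 = 0.7007
solve Ax = b  →  x = [-16.0469 -39.2177]
‖b‖ = 4.4721, ‖x‖ = 42.3737
with δb = [-0.0028 0.0096], A·Δx = δb → ‖Δx‖ = 0.2124
relative error = 0.0050
realised/bound (from unrounded values) ≈ 0.0072


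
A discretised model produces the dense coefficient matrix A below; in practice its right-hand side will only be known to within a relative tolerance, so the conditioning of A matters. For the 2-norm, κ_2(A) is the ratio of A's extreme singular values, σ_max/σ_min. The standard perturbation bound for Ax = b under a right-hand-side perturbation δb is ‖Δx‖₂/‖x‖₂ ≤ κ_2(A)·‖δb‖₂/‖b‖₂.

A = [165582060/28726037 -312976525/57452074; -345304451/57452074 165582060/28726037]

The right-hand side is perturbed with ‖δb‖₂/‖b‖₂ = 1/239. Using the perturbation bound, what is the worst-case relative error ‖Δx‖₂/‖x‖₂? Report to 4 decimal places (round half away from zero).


1.1433

M = AᵀA = [272181733954561/3924780983236 -64803519658080/981195245809; -64803519658080/981195245809 246877502469025/3924780983236]. tr(M)=308596454473/2333401298, det(M)=4372515625/18667210384
char-poly roots: 529/4 and 8265625/4666802596
σ_max=√(529/4)=(23/2), σ_min=√(8265625/4666802596)=(2875/68314) → κ = 273.2560
perturbation bound = 273.2560·1/239 = 1.1433


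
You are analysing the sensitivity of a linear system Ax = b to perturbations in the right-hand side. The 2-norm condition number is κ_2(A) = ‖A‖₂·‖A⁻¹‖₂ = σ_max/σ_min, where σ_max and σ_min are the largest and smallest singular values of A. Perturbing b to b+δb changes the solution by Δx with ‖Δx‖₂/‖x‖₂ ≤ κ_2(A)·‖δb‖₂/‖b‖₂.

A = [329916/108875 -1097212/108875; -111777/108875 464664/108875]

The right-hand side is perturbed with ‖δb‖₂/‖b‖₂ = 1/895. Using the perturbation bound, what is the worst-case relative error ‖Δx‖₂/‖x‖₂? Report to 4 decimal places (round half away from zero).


0.0561

AᵀA = [143596053/14028125 -489853896/14028125; -489853896/14028125 1680221072/14028125]; tr = 14590537/112225, det = 18766224/2805625
λ_max, λ_min = (14590537/112225 ± √8501872145209/503778025)/2 = 3249/25, 5776/112225
κ_2(A) = √(λ_max/λ_min) = √((3249/25) / (5776/112225)) = 50.2500
κ_2(A)·‖δb‖/‖b‖ = 0.0561


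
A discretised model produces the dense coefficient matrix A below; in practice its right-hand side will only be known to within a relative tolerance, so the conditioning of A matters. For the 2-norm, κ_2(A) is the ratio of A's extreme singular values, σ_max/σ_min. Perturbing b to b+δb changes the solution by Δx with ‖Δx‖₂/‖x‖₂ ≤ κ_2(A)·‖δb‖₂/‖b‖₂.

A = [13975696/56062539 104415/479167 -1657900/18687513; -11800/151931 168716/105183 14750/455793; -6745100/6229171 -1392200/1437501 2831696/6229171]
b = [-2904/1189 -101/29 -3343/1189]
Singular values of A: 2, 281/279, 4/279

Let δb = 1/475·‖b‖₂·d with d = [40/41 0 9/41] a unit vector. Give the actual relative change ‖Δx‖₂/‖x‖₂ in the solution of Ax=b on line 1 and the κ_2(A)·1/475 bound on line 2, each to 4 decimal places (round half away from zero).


0.0036
0.2937

from the listed singular values, σ₁ = 2, σ_n = 4/279
κ_2(A) = 2 / (4/279) = 139.5000
κ_2(A)·‖δb‖/‖b‖ = 0.2937
solve Ax = b  →  x = [-77.2743 -1.9891 -194.4899]
2-norm of b is 5.0990; of x, 209.2883
Δx = A⁻¹·δb where δb = 1/475·5.0990·d; ‖Δx‖ = 0.7488
dividing the unrounded norms, ‖Δx‖/‖x‖ = 0.0036
tightness: 0.0036 against a bound of 0.2937 (unrounded ratio ≈ 0.0122)


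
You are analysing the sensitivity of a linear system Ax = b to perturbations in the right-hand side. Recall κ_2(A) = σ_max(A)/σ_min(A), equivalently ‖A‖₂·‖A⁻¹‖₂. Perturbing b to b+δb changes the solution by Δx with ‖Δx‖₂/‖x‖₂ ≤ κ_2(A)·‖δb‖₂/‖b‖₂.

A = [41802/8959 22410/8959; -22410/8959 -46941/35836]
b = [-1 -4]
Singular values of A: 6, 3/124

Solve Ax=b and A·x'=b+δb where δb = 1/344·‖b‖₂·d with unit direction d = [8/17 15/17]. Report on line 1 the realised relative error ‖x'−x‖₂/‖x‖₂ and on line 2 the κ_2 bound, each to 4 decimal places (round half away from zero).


0.0030
0.7209

from the listed singular values, σ₁ = 6, σ_n = 3/124
κ_2(A) = 6 / (3/124) = 248.0000
κ_2(A)·‖δb‖/‖b‖ = 0.7209
solve Ax = b  →  x = [77.9510 -145.8039]
‖b‖ = 4.1231, ‖x‖ = 165.3334
re-solving with b+δb shifts x by Δx of norm 0.4954
realised ‖Δx‖/‖x‖ = 0.0030
tightness: 0.0030 against a bound of 0.7209 (unrounded ratio ≈ 0.0042)


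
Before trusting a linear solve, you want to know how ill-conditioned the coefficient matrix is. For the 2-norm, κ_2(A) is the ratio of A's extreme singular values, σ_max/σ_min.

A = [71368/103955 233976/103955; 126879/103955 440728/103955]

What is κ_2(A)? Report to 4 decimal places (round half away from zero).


152.8750

M = AᵀA = [14665517/7478645 50254344/7478645; 50254344/7478645 172308608/7478645]. tr(M)=37394825/1495729, det(M)=40000/1495729
λ_max, λ_min = (37394825/1495729 ± √1398133620140625/2237205241441)/2 = 25, 1600/1495729
so κ_2 = √(25 / (1600/1495729)) = 152.8750


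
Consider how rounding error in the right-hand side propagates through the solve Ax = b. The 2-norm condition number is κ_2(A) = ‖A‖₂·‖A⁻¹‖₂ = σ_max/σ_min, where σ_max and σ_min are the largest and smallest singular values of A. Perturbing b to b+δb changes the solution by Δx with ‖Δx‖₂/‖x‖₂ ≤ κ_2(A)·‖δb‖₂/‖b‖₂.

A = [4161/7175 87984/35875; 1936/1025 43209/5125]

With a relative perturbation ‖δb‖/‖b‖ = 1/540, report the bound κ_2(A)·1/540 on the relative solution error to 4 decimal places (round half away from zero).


AᵀA = [321553/82369 7144128/411845; 7144128/411845 158760081/2059225]; tr = 99226/1225, det = 81/1225
λ_max, λ_min = (99226/1225 ± √9845402176/1500625)/2 = 81, 1/1225
σ_max=√81=9, σ_min=√(1/1225)=(1/35) → κ = 315.0000
worst-case relative error ≤ 315.0000 × 1/540 = 0.5833

0.5833


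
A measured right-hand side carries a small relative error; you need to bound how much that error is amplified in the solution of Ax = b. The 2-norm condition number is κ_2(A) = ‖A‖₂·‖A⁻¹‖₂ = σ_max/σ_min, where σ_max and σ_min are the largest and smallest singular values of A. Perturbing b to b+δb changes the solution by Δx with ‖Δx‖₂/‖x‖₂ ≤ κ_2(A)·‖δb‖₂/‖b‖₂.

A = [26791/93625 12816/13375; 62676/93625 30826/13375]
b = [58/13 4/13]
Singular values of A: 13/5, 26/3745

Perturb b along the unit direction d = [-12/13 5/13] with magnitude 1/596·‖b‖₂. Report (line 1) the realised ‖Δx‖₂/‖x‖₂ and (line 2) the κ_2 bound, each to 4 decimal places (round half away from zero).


0.0019
0.6284

from the listed singular values, σ₁ = 13/5, σ_n = 26/3745
κ_2(A) = (13/5) / (26/3745) = 374.5000
perturbation bound = 374.5000·1/596 = 0.6284
solve Ax = b  →  x = [553.3231 -160.5846]
‖b‖ = 4.4721, ‖x‖ = 576.1544
δb = ε·‖b‖·d = [-0.0069 0.0029]; solving A·Δx = δb gives ‖Δx‖ = 1.0808
dividing the unrounded norms, ‖Δx‖/‖x‖ = 0.0019
realised/bound (from unrounded values) ≈ 0.0030


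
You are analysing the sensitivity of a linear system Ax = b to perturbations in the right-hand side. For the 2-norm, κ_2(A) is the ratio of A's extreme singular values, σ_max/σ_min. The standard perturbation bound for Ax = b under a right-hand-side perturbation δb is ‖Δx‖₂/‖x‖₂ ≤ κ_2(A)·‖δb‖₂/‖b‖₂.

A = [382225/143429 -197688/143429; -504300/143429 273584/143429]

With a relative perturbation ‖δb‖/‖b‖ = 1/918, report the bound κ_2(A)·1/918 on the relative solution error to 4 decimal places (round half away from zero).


M = AᵀA = [23553790625/1210110473 -12560571000/1210110473; -12560571000/1210110473 6701691200/1210110473]. tr(M)=1779734225/71182969, det(M)=4000000/71182969
char-poly roots: 25 and 160000/71182969
so κ_2 = √(25 / (160000/71182969)) = 105.4625
bound on ‖Δx‖/‖x‖: κ·ε = 105.4625·1/918 = 0.1149

0.1149
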